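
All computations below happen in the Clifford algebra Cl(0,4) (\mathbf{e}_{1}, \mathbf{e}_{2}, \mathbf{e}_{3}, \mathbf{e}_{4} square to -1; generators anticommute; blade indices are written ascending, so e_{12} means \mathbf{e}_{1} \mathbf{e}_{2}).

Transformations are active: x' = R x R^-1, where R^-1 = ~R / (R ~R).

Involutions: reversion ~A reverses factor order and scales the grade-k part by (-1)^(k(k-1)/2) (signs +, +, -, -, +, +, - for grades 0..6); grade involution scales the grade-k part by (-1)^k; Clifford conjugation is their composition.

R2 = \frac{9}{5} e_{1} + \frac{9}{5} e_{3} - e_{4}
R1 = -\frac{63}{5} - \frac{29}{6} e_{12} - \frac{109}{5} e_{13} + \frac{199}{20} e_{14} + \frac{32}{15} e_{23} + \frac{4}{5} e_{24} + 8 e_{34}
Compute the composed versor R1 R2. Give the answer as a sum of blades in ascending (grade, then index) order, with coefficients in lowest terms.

Distribute over the terms of R2 (each basis-blade product reordered to ascending indices, repeated generators contracted through their squares):
R1 (\frac{9}{5} e_{1}) = -\frac{567}{25} e_{1} - \frac{87}{10} e_{2} - \frac{981}{25} e_{3} + \frac{1791}{100} e_{4} + \frac{96}{25} e_{123} + \frac{36}{25} e_{124} + \frac{72}{5} e_{134}
R1 (\frac{9}{5} e_{3}) = \frac{981}{25} e_{1} - \frac{96}{25} e_{2} - \frac{567}{25} e_{3} + \frac{72}{5} e_{4} - \frac{87}{10} e_{123} - \frac{1791}{100} e_{134} - \frac{36}{25} e_{234}
R1 (-e_{4}) = \frac{199}{20} e_{1} + \frac{4}{5} e_{2} + 8 e_{3} + \frac{63}{5} e_{4} + \frac{29}{6} e_{124} + \frac{109}{5} e_{134} - \frac{32}{15} e_{234}
Summing the partial products and collecting blades:
Answer: \frac{2651}{100} e_{1} - \frac{587}{50} e_{2} - \frac{1348}{25} e_{3} + \frac{4491}{100} e_{4} - \frac{243}{50} e_{123} + \frac{941}{150} e_{124} + \frac{1829}{100} e_{134} - \frac{268}{75} e_{234}


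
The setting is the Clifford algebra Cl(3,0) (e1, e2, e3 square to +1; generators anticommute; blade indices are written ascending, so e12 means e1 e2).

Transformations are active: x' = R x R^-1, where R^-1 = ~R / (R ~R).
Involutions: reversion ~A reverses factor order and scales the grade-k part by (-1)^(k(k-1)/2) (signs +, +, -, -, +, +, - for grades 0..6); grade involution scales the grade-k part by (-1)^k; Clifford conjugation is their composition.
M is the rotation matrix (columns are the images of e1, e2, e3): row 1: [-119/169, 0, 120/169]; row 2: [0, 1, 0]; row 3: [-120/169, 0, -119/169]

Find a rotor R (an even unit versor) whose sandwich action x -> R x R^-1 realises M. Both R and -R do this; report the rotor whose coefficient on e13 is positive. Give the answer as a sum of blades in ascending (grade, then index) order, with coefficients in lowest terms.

Method: write R = a + b12*e12 + b13*e13 + b23*e23 with a^2 + b12^2 + b13^2 + b23^2 = 1 (so R^-1 = ~R). Expanding the columns R e_j ~R gives tr M = 4a^2 - 1 and, from the antisymmetric part, M21 - M12 = -4a*b12, M13 - M31 = 4a*b13, M32 - M23 = -4a*b23.
Here tr M = -69/169, so a^2 = (1 + tr M)/4 = 25/169 and a = ±5/13. Taking a = 5/13: M21 - M12 = 0, M13 - M31 = 240/169, M32 - M23 = 0, giving b12 = 0, b13 = 12/13, b23 = 0, i.e. R = 5/13 + 12/13*e13.
Its e13 coefficient is already positive.
Answer: 5/13 + 12/13*e13. Recall the cover is two-to-one: with M of trace -69/169, both preimages act alike, and the stated e13 sign chooses the sheet.


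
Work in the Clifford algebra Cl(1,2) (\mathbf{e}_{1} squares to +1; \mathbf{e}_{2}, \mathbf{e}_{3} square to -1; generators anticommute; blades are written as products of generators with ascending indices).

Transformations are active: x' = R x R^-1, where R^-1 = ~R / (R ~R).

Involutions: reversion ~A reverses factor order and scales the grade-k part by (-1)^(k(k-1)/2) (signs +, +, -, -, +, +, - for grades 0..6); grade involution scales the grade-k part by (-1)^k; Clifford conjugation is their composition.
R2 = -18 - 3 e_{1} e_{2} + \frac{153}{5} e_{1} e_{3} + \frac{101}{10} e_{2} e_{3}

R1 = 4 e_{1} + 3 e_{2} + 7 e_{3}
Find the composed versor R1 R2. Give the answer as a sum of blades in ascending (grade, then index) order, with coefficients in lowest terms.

Distribute over the terms of R1 (each basis-blade product reordered to ascending indices, repeated generators contracted through their squares):
(4 e_{1}) R2 = -72 e_{1} - 12 e_{2} + \frac{612}{5} e_{3} + \frac{202}{5} e_{1} e_{2} e_{3}
(3 e_{2}) R2 = -9 e_{1} - 54 e_{2} - \frac{303}{10} e_{3} - \frac{459}{5} e_{1} e_{2} e_{3}
(7 e_{3}) R2 = \frac{1071}{5} e_{1} + \frac{707}{10} e_{2} - 126 e_{3} - 21 e_{1} e_{2} e_{3}
Summing the partial products and collecting blades:
Answer: \frac{666}{5} e_{1} + \frac{47}{10} e_{2} - \frac{339}{10} e_{3} - \frac{362}{5} e_{1} e_{2} e_{3}


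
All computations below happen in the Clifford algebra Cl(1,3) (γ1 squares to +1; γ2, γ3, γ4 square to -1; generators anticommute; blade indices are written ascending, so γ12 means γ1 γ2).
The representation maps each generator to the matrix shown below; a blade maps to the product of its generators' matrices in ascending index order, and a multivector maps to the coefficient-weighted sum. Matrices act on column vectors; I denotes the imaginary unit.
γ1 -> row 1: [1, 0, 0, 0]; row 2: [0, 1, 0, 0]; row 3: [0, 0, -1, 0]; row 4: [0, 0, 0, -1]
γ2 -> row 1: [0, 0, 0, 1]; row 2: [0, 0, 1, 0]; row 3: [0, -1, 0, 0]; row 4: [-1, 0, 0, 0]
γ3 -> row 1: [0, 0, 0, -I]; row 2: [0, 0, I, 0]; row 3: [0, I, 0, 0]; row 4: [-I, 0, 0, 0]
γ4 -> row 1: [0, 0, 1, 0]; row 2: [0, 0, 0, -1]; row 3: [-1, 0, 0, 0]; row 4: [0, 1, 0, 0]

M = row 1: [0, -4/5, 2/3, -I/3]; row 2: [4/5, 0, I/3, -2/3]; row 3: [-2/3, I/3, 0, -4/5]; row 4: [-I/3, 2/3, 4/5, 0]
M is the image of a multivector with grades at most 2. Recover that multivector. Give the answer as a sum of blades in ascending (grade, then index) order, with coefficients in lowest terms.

Method: the blade images are trace-orthogonal — tr(rho(e_A) rho(e_B)^-1) = 4 if A = B and 0 otherwise — and rho(e_A)^-1 = (e_A)^2 * rho(e_A) with (e_A)^2 = +1 or -1, so the coefficient of e_A in the preimage is (e_A)^2 * tr(M rho(e_A))/4.
Nonzero projections over blades of grade <= 2: γ3: (γ3)^2 = -1, tr(M rho(γ3)) = -4/3, coefficient 1/3; γ4: (γ4)^2 = -1, tr(M rho(γ4)) = -8/3, coefficient 2/3; γ24: (γ24)^2 = -1, tr(M rho(γ24)) = 16/5, coefficient -4/5. Every other blade of grade <= 2 projects to 0.
Answer: 1/3*γ3 + 2/3*γ4 - 4/5*γ24


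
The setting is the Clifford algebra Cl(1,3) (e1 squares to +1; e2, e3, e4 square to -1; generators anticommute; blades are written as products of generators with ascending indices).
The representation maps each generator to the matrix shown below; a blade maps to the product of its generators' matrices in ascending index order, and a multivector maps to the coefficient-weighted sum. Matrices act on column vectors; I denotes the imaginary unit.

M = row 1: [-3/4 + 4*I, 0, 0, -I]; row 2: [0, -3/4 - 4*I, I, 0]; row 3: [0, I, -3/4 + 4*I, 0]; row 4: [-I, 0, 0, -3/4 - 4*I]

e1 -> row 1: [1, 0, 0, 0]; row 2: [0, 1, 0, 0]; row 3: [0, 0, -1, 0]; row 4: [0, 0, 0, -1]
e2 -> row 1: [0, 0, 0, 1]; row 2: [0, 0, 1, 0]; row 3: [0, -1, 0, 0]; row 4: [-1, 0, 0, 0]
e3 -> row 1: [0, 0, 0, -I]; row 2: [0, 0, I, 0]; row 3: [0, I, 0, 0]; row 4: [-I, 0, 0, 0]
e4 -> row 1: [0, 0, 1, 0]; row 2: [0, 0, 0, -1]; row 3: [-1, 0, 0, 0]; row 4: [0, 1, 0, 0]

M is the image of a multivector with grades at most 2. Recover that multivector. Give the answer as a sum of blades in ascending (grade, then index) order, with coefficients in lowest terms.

Method: the blade images are trace-orthogonal — tr(rho(e_A) rho(e_B)^-1) = 4 if A = B and 0 otherwise — and rho(e_A)^-1 = (e_A)^2 * rho(e_A) with (e_A)^2 = +1 or -1, so the coefficient of e_A in the preimage is (e_A)^2 * tr(M rho(e_A))/4.
Nonzero projections over blades of grade <= 2: 1: (1)^2 = +1, tr(M 1) = -3, coefficient -3/4; e3: (e3)^2 = -1, tr(M rho(e3)) = -4, coefficient 1; e2 e3: (e2 e3)^2 = -1, tr(M rho(e2 e3)) = 16, coefficient -4. Every other blade of grade <= 2 projects to 0.
Answer: -3/4 + e3 - 4*e2 e3


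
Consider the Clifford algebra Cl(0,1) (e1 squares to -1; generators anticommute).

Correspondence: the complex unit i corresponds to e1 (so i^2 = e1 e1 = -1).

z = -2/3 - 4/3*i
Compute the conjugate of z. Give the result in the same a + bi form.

In blades: z = -2/3 - 4/3*e1.
Conjugation here is Clifford conjugation: the scalar is fixed and the grade-1 and grade-2 blades all flip sign, giving -2/3 + 4/3*e1; translating back:
Answer: -2/3 + 4/3*i


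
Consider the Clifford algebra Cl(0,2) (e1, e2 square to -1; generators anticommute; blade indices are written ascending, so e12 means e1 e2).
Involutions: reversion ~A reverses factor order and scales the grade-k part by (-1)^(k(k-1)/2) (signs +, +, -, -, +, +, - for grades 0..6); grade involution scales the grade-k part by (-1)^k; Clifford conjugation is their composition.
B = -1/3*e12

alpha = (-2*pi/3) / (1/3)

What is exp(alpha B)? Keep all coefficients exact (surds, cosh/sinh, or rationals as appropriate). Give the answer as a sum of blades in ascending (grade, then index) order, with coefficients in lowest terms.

B^2 = (-1/3)^2*(e12)^2 = 1/9*(-1) = -1/9 (a basis 2-blade squares to minus the product of its generators' squares).
B^2 = -1/9 — circular case — the even/odd split gives cos and sin: l = 1/3, alpha*l = -2*pi/3, so exp(alpha B) = cos(-2*pi/3) + (sin(-2*pi/3)/(1/3))*B = -1/2 + (-3*sqrt(3)/2)*B.
Answer: -1/2 + sqrt(3)/2*e12


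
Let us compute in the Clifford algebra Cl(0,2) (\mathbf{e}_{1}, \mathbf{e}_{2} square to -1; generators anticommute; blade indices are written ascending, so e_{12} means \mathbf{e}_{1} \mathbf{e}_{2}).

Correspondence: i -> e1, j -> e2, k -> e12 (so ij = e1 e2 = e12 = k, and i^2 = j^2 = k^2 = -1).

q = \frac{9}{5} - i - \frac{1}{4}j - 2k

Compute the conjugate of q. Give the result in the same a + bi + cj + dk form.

In blades: q = \frac{9}{5} - e_{1} - \frac{1}{4} e_{2} - 2 e_{12}.
Conjugation here is Clifford conjugation: the scalar is fixed and the grade-1 and grade-2 blades all flip sign, giving \frac{9}{5} + e_{1} + \frac{1}{4} e_{2} + 2 e_{12}; translating back:
Answer: \frac{9}{5} + i + \frac{1}{4}j + 2k


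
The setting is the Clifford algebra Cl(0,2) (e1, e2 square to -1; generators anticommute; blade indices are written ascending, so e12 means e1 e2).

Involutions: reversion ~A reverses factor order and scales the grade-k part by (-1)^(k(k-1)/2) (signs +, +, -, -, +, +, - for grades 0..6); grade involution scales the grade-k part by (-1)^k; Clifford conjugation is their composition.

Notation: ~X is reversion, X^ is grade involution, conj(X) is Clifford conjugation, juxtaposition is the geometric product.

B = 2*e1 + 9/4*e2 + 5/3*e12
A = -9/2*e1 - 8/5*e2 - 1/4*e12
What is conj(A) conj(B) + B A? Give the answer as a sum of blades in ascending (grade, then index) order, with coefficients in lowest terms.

first term: 781/60 - 101/48*e1 + 7*e2 - 277/40*e12
second term: 781/60 + 101/48*e1 - 7*e2 + 277/40*e12
Answer: 781/30


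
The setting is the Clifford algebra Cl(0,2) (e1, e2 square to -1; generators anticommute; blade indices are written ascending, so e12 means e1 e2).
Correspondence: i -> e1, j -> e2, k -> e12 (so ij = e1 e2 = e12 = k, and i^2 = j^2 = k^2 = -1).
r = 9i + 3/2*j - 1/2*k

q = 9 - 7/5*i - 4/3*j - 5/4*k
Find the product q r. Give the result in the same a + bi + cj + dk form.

In blades: q = 9 - 7/5*e1 - 4/3*e2 - 5/4*e12, r = 9*e1 + 3/2*e2 - 1/2*e12.
Distribute q over r term by term (generator squares from the signature, products reordered to ascending indices): (9)*r = 81*e1 + 27/2*e2 - 9/2*e12; (-7/5*e1)*r = 63/5 - 7/10*e2 - 21/10*e12; (-4/3*e2)*r = 2 + 2/3*e1 + 12*e12; (-5/4*e12)*r = -5/8 + 15/8*e1 - 45/4*e2.
Sum: 559/40 + 2005/24*e1 + 31/20*e2 + 27/5*e12; translating back through the correspondence:
Answer: 559/40 + 2005/24*i + 31/20*j + 27/5*k


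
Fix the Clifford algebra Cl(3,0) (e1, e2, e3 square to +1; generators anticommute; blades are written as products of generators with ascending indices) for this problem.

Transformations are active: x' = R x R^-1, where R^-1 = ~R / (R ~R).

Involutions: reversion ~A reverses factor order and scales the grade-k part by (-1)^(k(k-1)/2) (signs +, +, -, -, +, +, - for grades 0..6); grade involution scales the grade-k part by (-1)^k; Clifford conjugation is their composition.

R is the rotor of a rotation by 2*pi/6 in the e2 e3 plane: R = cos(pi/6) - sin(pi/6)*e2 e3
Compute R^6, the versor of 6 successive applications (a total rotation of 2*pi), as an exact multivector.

Half-angle bookkeeping: 6 applications in e2 e3 add up to rotor phase 6*pi/6 = pi, so R^6 = cos(pi) - sin(pi)*e2 e3.
cos(pi) = -1 and sin(pi) = 0, so R^6 = -1. The total rotation 2*pi is 1 full turn, so every vector returns to itself, yet the rotor is -1, on the OTHER sheet of the double cover (an odd number of 2*pi turns).
Answer: -1


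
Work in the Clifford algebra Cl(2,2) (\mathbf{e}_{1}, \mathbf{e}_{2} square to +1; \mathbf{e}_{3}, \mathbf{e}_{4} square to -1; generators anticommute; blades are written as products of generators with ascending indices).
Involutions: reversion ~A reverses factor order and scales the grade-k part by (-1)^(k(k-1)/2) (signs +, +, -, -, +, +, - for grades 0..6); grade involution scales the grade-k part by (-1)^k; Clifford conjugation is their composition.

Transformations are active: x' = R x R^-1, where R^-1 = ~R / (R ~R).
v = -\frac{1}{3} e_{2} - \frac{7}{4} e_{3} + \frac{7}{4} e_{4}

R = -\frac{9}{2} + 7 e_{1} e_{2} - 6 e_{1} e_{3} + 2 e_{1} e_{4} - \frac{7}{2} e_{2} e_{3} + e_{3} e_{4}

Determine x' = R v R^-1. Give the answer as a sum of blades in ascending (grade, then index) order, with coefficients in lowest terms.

~R = -\frac{9}{2} - 7 e_{1} e_{2} + 6 e_{1} e_{3} - 2 e_{1} e_{4} + \frac{7}{2} e_{2} e_{3} - e_{3} e_{4}, and R ~R = 18, so R^-1 = ~R / (18).
R v = -\frac{49}{3} e_{1} - \frac{37}{8} e_{2} + \frac{119}{24} e_{3} - \frac{77}{8} e_{4} - \frac{57}{4} e_{1} e_{2} e_{3} + \frac{155}{12} e_{1} e_{2} e_{4} - 7 e_{1} e_{3} e_{4} - \frac{155}{24} e_{2} e_{3} e_{4}
Answer: \frac{133}{72} e_{1} + \frac{2059}{144} e_{2} - \frac{1925}{144} e_{3} + \frac{427}{72} e_{4}


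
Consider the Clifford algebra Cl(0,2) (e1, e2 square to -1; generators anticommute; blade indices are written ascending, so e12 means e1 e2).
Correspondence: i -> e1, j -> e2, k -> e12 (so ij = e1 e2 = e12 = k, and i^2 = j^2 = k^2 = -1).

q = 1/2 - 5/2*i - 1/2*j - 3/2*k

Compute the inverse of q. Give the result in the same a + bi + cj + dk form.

In blades: q = 1/2 - 5/2*e1 - 1/2*e2 - 3/2*e12.
With qbar = 1/2 + 5/2*e1 + 1/2*e2 + 3/2*e12 (scalar fixed, mapped units negated), q qbar = 9 (the sum of squared coefficients), so q^-1 = qbar / (9) = 1/18 + 5/18*e1 + 1/18*e2 + 1/6*e12; translating back:
Answer: 1/18 + 5/18*i + 1/18*j + 1/6*k


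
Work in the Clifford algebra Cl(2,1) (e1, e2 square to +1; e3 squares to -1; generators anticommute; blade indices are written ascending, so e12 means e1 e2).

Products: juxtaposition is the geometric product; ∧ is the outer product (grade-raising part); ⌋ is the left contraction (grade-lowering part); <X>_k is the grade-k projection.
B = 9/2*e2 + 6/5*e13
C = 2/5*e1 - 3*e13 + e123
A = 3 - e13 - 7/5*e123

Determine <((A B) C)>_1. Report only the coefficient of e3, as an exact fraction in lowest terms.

step 1: -6/5 + 759/50*e2 + 99/10*e13 + 9/2*e123
step 2: -126/5 - 12/25*e1 + 18/5*e2 - 99/25*e3 - 759/125*e12 - 579/50*e13 + 9/5*e23 + 2217/50*e123
step 3: -12/25*e1 + 18/5*e2 - 99/25*e3
Answer: -99/25


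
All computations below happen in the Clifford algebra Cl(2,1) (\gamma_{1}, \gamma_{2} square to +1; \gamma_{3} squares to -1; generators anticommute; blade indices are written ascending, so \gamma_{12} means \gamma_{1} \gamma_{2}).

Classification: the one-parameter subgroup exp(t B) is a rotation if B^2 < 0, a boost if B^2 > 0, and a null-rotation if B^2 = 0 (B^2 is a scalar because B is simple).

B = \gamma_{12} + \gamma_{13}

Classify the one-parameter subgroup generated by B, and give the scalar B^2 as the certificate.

B^2 term by term: the squares give (1)^2*(\gamma_{12})^2 + (1)^2*(\gamma_{13})^2 = 1*(-1) + 1*(+1) = 0 (each basis 2-blade squares to minus the product of its generators' squares); cross terms between blades sharing an index anticommute and cancel. So B^2 = 0.
Answer: null-rotation, certificate B^2 = 0. Why this suffices: the scalar 0 survives any versor conjugation, so its sign alone determines the class however B is presented.


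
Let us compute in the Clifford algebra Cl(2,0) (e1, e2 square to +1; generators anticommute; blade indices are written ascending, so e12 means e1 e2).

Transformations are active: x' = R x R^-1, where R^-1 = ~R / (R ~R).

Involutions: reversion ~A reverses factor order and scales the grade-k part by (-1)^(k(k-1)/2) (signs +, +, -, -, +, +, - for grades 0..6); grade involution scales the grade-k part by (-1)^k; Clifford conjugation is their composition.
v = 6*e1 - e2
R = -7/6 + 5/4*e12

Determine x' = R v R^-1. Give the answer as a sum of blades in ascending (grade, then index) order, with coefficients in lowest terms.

~R = -7/6 - 5/4*e12, and R ~R = 421/144, so R^-1 = ~R / (421/144).
R v = -33/4*e1 - 19/3*e2
Answer: 246/421*e1 + 2549/421*e2


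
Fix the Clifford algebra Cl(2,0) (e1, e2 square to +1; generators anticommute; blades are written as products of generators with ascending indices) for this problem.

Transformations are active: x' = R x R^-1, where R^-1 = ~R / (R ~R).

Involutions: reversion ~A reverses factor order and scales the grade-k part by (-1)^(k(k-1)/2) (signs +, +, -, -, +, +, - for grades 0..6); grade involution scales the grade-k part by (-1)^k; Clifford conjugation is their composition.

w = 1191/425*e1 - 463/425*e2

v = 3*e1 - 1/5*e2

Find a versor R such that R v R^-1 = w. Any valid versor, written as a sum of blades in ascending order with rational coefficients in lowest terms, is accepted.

The midline construction: v and w both square to 226/25, so reflecting in their sum 2466/425*e1 - 548/425*e2 exchanges them.
Answer: 2466/425*e1 - 548/425*e2


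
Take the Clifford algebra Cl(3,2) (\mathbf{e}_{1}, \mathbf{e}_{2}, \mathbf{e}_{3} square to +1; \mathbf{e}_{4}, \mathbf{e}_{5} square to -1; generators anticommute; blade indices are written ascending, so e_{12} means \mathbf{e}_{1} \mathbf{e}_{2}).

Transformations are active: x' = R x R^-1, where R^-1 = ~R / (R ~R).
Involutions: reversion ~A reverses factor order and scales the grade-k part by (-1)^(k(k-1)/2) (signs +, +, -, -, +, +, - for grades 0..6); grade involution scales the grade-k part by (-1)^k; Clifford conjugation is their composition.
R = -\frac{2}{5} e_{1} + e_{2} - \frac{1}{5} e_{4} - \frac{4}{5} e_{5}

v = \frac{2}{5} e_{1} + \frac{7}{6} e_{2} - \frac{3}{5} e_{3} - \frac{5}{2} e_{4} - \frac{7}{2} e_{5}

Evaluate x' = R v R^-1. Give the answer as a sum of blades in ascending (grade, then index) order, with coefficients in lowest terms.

~R = -\frac{2}{5} e_{1} + e_{2} - \frac{1}{5} e_{4} - \frac{4}{5} e_{5}, and R ~R = \frac{12}{25}, so R^-1 = ~R / (\frac{12}{25}).
R v = -\frac{172}{75} - \frac{13}{15} e_{12} + \frac{6}{25} e_{13} + \frac{27}{25} e_{14} + \frac{43}{25} e_{15} - \frac{3}{5} e_{23} - \frac{34}{15} e_{24} - \frac{77}{30} e_{25} - \frac{3}{25} e_{34} - \frac{12}{25} e_{35} - \frac{13}{10} e_{45}
Answer: \frac{154}{45} e_{1} - \frac{193}{18} e_{2} + \frac{3}{5} e_{3} + \frac{397}{90} e_{4} + \frac{1003}{90} e_{5}


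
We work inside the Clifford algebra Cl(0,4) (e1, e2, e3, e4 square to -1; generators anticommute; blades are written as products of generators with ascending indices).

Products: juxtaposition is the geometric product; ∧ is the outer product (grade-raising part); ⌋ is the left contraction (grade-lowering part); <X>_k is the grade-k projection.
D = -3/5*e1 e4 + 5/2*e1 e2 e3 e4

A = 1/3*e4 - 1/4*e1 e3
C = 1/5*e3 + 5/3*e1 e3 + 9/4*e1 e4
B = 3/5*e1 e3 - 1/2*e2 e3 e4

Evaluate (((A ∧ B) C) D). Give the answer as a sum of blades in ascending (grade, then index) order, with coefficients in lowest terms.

step 1: 1/5*e1 e3 e4
step 2: 9/20*e3 - 1/3*e4 + 1/25*e1 e4
step 3: 3/125 + 1/5*e1 - 1/10*e2 e3 - 5/6*e1 e2 e3 - 9/8*e1 e2 e4 + 27/100*e1 e3 e4
Answer: 3/125 + 1/5*e1 - 1/10*e2 e3 - 5/6*e1 e2 e3 - 9/8*e1 e2 e4 + 27/100*e1 e3 e4


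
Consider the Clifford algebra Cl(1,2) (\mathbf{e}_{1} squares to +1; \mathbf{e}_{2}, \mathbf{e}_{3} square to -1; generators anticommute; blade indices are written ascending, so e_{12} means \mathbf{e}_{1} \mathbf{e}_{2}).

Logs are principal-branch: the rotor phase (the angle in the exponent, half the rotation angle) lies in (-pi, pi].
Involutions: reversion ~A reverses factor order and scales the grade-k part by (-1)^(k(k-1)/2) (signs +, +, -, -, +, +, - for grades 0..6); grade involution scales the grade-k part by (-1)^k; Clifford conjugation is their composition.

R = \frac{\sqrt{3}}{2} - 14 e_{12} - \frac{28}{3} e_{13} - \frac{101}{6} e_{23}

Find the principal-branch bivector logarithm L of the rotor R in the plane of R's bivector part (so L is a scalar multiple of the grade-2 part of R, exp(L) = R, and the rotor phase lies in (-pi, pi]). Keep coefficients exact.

The scalar part of R is \frac{\sqrt{3}}{2}, which pins the rotor phase on the principal branch; dividing the bivector part by the sine of that phase recovers the unit plane, and L is the phase times that plane.
Concretely: cos(phase) = \frac{\sqrt{3}}{2} gives phase = ±\frac{\pi}{6}, and since phase/sin(phase) is even the sign is immaterial: L = (phase/sin(phase)) * <R>_2 = (\frac{\pi}{3}) * <R>_2.
Answer: - \frac{14 \pi}{3} e_{12} - \frac{28 \pi}{9} e_{13} - \frac{101 \pi}{18} e_{23}


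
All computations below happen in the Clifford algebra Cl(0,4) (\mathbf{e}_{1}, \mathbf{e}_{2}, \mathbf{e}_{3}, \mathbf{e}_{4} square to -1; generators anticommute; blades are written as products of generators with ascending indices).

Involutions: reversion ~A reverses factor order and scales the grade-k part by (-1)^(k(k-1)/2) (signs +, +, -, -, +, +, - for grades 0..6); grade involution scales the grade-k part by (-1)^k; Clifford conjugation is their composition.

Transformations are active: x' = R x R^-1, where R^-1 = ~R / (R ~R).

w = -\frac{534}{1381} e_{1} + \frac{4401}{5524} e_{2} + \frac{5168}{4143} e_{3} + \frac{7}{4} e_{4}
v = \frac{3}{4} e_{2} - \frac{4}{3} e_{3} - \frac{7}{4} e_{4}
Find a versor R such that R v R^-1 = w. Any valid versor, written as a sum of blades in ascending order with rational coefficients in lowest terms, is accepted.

R = v + w = -\frac{534}{1381} e_{1} + \frac{2136}{1381} e_{2} - \frac{356}{4143} e_{3} works: the equal norms (-\frac{389}{72}) guarantee its sandwich swaps v into w.
Answer: -\frac{534}{1381} e_{1} + \frac{2136}{1381} e_{2} - \frac{356}{4143} e_{3}


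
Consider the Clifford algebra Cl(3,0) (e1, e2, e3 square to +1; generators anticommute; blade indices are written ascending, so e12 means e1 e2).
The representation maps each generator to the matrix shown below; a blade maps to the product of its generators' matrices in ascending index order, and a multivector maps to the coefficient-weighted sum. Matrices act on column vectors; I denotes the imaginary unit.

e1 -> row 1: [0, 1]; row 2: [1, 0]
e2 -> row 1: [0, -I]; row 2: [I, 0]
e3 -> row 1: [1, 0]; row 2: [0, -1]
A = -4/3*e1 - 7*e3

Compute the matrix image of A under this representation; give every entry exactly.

M = (-4/3)*rho(e1) + (-7)*rho(e3), summed entrywise:
Answer: row 1: [-7, -4/3]; row 2: [-4/3, 7]


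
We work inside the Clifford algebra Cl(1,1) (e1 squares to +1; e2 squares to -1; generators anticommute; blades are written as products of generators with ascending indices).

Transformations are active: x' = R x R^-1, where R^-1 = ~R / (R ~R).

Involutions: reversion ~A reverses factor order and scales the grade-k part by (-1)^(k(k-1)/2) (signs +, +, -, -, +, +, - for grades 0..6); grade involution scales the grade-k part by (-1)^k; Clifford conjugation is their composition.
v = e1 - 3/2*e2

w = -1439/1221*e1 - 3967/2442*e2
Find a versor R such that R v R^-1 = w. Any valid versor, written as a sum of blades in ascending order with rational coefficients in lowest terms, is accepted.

Equal squares first: v^2 = w^2 = -5/4. Then v + w = -218/1221*e1 - 3815/1221*e2 is a versor taking v to w, provided it is invertible.
Answer: -218/1221*e1 - 3815/1221*e2


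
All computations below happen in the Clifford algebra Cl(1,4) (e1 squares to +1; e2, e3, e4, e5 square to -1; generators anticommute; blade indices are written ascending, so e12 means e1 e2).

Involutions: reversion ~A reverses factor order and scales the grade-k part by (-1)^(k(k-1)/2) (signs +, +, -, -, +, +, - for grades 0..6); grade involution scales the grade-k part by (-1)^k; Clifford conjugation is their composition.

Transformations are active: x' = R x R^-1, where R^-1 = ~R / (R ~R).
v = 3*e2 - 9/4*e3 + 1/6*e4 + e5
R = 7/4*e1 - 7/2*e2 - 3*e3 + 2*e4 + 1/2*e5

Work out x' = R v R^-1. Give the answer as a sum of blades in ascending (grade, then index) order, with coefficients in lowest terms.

~R = 7/4*e1 - 7/2*e2 - 3*e3 + 2*e4 + 1/2*e5, and R ~R = -359/16, so R^-1 = ~R / (-359/16).
R v = 35/12 + 21/4*e12 - 63/16*e13 + 7/24*e14 + 7/4*e15 + 135/8*e23 - 79/12*e24 - 5*e25 + 4*e34 - 15/8*e35 + 23/12*e45
Answer: -490/1077*e1 - 2251/1077*e2 + 4351/1436*e3 - 493/718*e4 - 1217/1077*e5


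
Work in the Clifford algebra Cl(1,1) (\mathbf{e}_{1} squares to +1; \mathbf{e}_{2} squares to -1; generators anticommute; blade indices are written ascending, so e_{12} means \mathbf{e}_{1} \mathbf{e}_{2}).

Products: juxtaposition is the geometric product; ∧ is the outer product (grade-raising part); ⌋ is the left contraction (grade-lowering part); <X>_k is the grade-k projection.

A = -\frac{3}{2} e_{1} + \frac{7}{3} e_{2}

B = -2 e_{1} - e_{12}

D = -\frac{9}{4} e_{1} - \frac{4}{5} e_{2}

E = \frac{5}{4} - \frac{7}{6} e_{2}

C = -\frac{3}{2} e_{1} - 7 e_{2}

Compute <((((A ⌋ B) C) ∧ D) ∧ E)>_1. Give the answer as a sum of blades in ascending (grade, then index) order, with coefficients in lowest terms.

step 1: 3 - \frac{7}{3} e_{1} + \frac{3}{2} e_{2}
step 2: 14 - \frac{9}{2} e_{1} - 21 e_{2} + \frac{223}{12} e_{12}
step 3: -\frac{63}{2} e_{1} - \frac{56}{5} e_{2} - \frac{873}{20} e_{12}
step 4: -\frac{315}{8} e_{1} - 14 e_{2} - \frac{285}{16} e_{12}
step 5: -\frac{315}{8} e_{1} - 14 e_{2}
Answer: -\frac{315}{8} e_{1} - 14 e_{2}


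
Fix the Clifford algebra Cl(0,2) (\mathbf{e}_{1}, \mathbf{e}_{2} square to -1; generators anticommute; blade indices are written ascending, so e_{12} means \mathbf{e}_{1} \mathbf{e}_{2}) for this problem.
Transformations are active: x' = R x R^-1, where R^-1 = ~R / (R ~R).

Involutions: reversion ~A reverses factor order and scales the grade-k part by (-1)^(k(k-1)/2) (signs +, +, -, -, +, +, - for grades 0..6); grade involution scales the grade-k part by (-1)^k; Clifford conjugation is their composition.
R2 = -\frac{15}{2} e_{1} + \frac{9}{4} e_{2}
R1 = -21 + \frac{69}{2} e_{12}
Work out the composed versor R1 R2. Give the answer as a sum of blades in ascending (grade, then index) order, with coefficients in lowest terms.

Distribute over the terms of R1 (each basis-blade product reordered to ascending indices, repeated generators contracted through their squares):
(-21) R2 = \frac{315}{2} e_{1} - \frac{189}{4} e_{2}
(\frac{69}{2} e_{12}) R2 = -\frac{621}{8} e_{1} - \frac{1035}{4} e_{2}
Summing the partial products and collecting blades:
Answer: \frac{639}{8} e_{1} - 306 e_{2}


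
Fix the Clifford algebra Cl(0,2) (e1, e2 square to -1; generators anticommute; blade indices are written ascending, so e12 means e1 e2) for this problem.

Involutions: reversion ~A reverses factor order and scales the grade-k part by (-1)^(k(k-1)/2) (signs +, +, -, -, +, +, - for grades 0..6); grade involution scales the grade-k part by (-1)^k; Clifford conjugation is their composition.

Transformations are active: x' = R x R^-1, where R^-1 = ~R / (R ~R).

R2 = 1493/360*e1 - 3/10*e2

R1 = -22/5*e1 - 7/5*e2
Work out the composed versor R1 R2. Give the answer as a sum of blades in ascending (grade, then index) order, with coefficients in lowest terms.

Distribute over the terms of R1 (each basis-blade product reordered to ascending indices, repeated generators contracted through their squares):
(-22/5*e1) R2 = 16423/900 + 33/25*e12
(-7/5*e2) R2 = -21/50 + 10451/1800*e12
Summing the partial products and collecting blades:
Answer: 3209/180 + 12827/1800*e12


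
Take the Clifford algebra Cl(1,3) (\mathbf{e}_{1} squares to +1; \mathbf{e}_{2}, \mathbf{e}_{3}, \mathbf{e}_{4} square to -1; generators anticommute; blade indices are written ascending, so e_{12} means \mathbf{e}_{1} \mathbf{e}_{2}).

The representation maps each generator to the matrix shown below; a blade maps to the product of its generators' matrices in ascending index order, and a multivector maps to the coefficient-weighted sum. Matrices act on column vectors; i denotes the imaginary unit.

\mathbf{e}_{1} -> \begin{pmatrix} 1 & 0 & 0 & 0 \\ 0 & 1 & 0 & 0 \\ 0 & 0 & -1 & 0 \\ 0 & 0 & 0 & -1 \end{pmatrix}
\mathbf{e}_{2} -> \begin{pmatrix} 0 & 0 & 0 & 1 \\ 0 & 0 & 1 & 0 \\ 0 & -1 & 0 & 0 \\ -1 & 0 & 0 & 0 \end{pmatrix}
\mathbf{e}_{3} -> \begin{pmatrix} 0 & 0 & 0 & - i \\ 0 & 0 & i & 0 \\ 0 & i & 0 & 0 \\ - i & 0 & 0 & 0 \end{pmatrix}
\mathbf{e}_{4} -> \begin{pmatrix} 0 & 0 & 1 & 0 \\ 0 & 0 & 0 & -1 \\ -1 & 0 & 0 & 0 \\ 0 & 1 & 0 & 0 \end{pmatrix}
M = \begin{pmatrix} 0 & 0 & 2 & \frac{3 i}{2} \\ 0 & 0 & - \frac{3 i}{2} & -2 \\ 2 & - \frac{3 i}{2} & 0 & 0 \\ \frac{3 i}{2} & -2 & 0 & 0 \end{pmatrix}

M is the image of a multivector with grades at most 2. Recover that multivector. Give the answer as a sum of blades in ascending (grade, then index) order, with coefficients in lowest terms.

Method: the blade images are trace-orthogonal — tr(rho(e_A) rho(e_B)^-1) = 4 if A = B and 0 otherwise — and rho(e_A)^-1 = (e_A)^2 * rho(e_A) with (e_A)^2 = +1 or -1, so the coefficient of e_A in the preimage is (e_A)^2 * tr(M rho(e_A))/4.
Nonzero projections over blades of grade <= 2: e_{3}: (e_{3})^2 = -1, tr(M rho(e_{3})) = 6, coefficient -\frac{3}{2}; e_{14}: (e_{14})^2 = +1, tr(M rho(e_{14})) = 8, coefficient 2. Every other blade of grade <= 2 projects to 0.
Answer: -\frac{3}{2} e_{3} + 2 e_{14}


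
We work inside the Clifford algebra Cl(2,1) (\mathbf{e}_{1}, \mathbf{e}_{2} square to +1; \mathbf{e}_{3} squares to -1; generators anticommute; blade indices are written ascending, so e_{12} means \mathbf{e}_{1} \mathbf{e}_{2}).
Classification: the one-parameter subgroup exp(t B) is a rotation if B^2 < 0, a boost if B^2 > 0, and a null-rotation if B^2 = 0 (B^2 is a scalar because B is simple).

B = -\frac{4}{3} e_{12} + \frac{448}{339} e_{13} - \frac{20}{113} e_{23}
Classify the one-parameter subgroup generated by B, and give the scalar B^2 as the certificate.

B^2 term by term: the squares give (-\frac{4}{3})^2*(e_{12})^2 + (\frac{448}{339})^2*(e_{13})^2 + (-\frac{20}{113})^2*(e_{23})^2 = \frac{16}{9}*(-1) + \frac{200704}{114921}*(+1) + \frac{400}{12769}*(+1) = 0 (each basis 2-blade squares to minus the product of its generators' squares); cross terms between blades sharing an index anticommute and cancel. So B^2 = 0.
Answer: null-rotation, certificate B^2 = 0. B^2 = 0 is basis-independent, so its sign is the whole story.


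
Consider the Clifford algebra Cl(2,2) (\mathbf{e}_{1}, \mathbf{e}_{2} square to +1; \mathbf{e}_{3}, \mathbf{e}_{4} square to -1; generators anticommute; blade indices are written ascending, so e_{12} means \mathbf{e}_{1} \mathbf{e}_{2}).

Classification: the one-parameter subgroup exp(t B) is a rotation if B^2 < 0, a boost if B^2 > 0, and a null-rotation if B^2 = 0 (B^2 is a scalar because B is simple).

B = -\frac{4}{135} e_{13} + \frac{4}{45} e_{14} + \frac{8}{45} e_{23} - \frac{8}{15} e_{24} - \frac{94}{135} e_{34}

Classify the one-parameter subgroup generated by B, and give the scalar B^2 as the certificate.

B^2 term by term: the squares give (-\frac{4}{135})^2*(e_{13})^2 + (\frac{4}{45})^2*(e_{14})^2 + (\frac{8}{45})^2*(e_{23})^2 + (-\frac{8}{15})^2*(e_{24})^2 + (-\frac{94}{135})^2*(e_{34})^2 = \frac{16}{18225}*(+1) + \frac{16}{2025}*(+1) + \frac{64}{2025}*(+1) + \frac{64}{225}*(+1) + \frac{8836}{18225}*(-1) = -\frac{4}{25} (each basis 2-blade squares to minus the product of its generators' squares); cross terms between blades sharing an index anticommute and cancel; the commuting (index-disjoint) pairs give grade-4 terms 2*c*c'*(blade product), which cancel blade by blade — e_{1234}: -\frac{64}{2025} + \frac{64}{2025} = 0 — confirming B is simple. So B^2 = -\frac{4}{25}.
Answer: rotation, certificate B^2 = -\frac{4}{25}. Key observation: B^2 = -\frac{4}{25} is a conjugation invariant, so its sign decides the class regardless of the surface form of B.


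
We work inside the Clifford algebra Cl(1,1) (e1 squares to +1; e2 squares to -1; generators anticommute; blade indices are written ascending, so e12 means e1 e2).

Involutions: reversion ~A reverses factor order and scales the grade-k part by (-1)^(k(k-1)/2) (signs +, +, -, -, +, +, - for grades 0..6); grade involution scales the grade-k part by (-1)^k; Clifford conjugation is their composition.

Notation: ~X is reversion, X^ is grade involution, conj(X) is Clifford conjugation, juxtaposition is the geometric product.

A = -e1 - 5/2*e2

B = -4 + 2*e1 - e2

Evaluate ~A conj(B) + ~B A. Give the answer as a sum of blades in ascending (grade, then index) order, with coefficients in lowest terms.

first term: 9/2 + 4*e1 + 10*e2 - 6*e12
second term: -9/2 + 4*e1 + 10*e2 - 6*e12
Answer: 8*e1 + 20*e2 - 12*e12


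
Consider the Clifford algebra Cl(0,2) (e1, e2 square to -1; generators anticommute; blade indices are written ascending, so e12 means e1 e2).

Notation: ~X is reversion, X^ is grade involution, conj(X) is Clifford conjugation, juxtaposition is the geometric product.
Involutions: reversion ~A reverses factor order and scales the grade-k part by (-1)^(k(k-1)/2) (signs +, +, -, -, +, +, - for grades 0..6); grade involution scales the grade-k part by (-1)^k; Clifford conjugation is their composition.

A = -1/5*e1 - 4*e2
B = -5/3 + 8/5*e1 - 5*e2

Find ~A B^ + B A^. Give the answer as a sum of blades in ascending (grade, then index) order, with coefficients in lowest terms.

first term: 492/25 + 1/3*e1 + 20/3*e2 - 37/5*e12
second term: 492/25 - 1/3*e1 - 20/3*e2 + 37/5*e12
Answer: 984/25


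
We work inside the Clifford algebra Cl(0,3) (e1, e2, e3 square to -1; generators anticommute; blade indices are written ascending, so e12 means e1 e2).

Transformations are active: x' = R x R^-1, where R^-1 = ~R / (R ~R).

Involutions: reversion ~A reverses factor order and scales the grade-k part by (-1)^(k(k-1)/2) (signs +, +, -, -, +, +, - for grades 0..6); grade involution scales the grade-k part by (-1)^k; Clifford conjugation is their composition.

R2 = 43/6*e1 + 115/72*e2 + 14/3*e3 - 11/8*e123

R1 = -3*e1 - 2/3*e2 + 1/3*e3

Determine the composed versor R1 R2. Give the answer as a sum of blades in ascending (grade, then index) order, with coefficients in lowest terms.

Distribute over the terms of R1 (each basis-blade product reordered to ascending indices, repeated generators contracted through their squares):
(-3*e1) R2 = 43/2 - 115/24*e12 - 14*e13 - 33/8*e23
(-2/3*e2) R2 = 115/108 + 43/9*e12 + 11/12*e13 - 28/9*e23
(1/3*e3) R2 = -14/9 + 11/24*e12 - 43/18*e13 - 115/216*e23
Summing the partial products and collecting blades:
Answer: 2269/108 + 4/9*e12 - 557/36*e13 - 839/108*e23


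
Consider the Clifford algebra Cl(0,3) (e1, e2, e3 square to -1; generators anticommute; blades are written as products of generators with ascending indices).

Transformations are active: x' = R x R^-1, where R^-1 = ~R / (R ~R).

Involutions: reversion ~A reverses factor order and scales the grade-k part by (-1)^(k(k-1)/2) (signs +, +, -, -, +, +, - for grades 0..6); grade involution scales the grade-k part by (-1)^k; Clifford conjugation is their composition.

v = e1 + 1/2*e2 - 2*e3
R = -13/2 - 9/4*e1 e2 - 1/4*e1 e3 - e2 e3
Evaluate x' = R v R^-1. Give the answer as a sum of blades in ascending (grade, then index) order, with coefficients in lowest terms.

~R = -13/2 + 9/4*e1 e2 + 1/4*e1 e3 + e2 e3, and R ~R = 387/8, so R^-1 = ~R / (387/8).
R v = -47/8*e1 - 15/2*e2 + 49/4*e3 + 29/8*e1 e2 e3
Answer: 166/387*e1 + 601/387*e2 - 1261/774*e3


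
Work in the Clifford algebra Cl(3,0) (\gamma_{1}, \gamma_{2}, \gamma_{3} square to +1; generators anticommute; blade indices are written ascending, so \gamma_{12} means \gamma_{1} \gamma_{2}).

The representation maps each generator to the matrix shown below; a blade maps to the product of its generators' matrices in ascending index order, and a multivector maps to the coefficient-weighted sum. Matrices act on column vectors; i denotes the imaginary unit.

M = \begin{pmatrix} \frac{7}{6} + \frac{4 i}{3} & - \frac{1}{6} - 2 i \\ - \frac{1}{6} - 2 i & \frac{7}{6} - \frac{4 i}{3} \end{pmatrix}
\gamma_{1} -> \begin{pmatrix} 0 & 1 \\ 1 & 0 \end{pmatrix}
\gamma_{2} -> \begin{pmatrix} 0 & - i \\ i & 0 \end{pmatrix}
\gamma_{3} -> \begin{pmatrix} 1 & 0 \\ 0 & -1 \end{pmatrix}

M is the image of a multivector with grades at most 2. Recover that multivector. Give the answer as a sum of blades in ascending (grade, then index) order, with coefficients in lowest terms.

Method: 1, rho(\gamma_{1}), rho(\gamma_{2}), rho(\gamma_{3}) form a trace-orthogonal basis of the 2x2 complex matrices (tr(X Y) = 2 if X = Y, else 0), so M = m0*1 + m1*rho(\gamma_{1}) + m2*rho(\gamma_{2}) + m3*rho(\gamma_{3}) with m0 = tr(M)/2 = \frac{7}{6}, m1 = tr(M rho(\gamma_{1}))/2 = - \frac{1}{6} - 2 i, m2 = tr(M rho(\gamma_{2}))/2 = 0, m3 = tr(M rho(\gamma_{3}))/2 = \frac{4 i}{3}.
Multiplying table entries, the bivector images are rho(\gamma_{12}) = i*rho(\gamma_{3}), rho(\gamma_{13}) = -i*rho(\gamma_{2}), rho(\gamma_{23}) = i*rho(\gamma_{1}); with real blade coefficients the real parts of m0..m3 are the coefficients of 1, \gamma_{1}, \gamma_{2}, \gamma_{3} and the imaginary parts give the bivectors (\gamma_{23}: Im m1, \gamma_{13}: -Im m2, \gamma_{12}: Im m3).
Answer: \frac{7}{6} - \frac{1}{6} \gamma_{1} + \frac{4}{3} \gamma_{12} - 2 \gamma_{23}


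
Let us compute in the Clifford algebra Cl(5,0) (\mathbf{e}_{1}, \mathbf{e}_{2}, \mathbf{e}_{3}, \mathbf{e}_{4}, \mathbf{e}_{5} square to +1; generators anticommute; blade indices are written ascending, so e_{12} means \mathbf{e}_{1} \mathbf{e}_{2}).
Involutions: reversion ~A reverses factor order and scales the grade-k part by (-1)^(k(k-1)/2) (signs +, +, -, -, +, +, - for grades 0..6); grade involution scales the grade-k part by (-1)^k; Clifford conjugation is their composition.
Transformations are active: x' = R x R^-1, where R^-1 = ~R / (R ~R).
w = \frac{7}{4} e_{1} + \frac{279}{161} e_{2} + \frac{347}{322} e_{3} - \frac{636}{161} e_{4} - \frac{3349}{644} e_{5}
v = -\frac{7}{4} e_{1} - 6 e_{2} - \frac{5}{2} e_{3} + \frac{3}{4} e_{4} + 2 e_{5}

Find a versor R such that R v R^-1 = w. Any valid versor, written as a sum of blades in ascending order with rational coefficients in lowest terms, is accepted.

Why this works: both vectors square to \frac{399}{8}, so q(v) = q(w) and R = v + w = -\frac{687}{161} e_{2} - \frac{229}{161} e_{3} - \frac{2061}{644} e_{4} - \frac{2061}{644} e_{5} carries v to w — its own direction survives, the complement (v - w)/2 flips.
Answer: -\frac{687}{161} e_{2} - \frac{229}{161} e_{3} - \frac{2061}{644} e_{4} - \frac{2061}{644} e_{5}


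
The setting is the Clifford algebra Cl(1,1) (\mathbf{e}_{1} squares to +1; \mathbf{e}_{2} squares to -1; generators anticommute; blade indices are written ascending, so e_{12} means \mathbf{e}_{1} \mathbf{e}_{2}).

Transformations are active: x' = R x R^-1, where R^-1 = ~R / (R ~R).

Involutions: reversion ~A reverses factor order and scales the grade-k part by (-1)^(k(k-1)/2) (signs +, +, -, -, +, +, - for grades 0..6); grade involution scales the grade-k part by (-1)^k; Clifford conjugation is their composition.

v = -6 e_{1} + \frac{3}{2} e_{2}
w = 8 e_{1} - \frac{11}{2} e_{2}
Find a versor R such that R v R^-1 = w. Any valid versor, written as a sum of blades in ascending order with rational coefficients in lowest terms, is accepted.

Construction: equal norms (both \frac{135}{4}) license R = v + w = 2 e_{1} - 4 e_{2} — nothing changes along that direction, while (v - w)/2 changes sign, so v maps onto w.
Answer: 2 e_{1} - 4 e_{2}
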